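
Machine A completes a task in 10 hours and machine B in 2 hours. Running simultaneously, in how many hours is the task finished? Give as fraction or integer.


Rate of A = 1/10 job per hour
Rate of B = 1/2 job per hour
Combined rate = 1/10 + 1/2
Find common denominator: (2 + 10)/(10*2) = 12/20
Combined rate = 3/5 job per hour
Time together = 1 / (3/5) = 5/3 hours

5/3


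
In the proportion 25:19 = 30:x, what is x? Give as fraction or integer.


Setting up: 25/19 = 30/x
Cross multiply: 25 * x = 19 * 30
25x = 570
x = 570/25
x = 114/5

114/5


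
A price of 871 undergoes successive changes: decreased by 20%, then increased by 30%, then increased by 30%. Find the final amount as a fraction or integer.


Start: 871
Step 1: decrease by 20% => multiply by 80/100
  871 * 80/100 = 3484/5
Step 2: increase by 30% => multiply by 130/100
  3484/5 * 130/100 = 22646/25
Step 3: increase by 30% => multiply by 130/100
  22646/25 * 130/100 = 147199/125
Final value = 147199/125

147199/125


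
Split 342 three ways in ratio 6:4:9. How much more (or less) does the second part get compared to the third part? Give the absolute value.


Total parts = 6 + 4 + 9 = 19
Value per part = 342 / 19 = 18
Shares: 6*18=108, 4*18=72, 9*18=162
Second share = 72, third share = 162
Difference = |72 - 162| = 90

90


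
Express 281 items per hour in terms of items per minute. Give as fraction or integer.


Converting from per hour to per minute
Rate = 281 items per hour
Divide by 60: 281/60
= 281/60 items per minute

281/60


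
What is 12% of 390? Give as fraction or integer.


Compute 12% of 390
Convert percentage: 12% = 12/100
Multiply: 390 * 12/100
= 4680/100
= 234/5

234/5


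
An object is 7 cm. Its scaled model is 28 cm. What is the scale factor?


Original length = 7 cm
Scaled length = 28 cm
Scale factor = 28 / 7
= 4

4


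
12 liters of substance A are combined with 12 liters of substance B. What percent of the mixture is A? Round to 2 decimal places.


Volume of A = 12 L
Volume of B = 12 L
Total volume = 12 + 12 = 24 L
Percentage of A = (12/24) * 100
= 50.00%

50.00


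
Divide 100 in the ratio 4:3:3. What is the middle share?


Ratio = 4:3:3
Total parts = 4 + 3 + 3 = 10
Value per part = 100 / 10 = 10
First share = 4 * 10 = 40
Middle share = 3 * 10 = 30
Third share = 3 * 10 = 30

30


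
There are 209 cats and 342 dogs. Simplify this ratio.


Find GCD(209, 342)
GCD = 19
Divide both by 19: 209/19 = 11, 342/19 = 18
Simplified ratio = 11:18

11:18


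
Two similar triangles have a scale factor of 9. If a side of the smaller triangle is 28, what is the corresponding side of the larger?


Similar triangles have proportional sides
Scale factor = 9
Smaller side = 28
Corresponding larger side = 28 * 9
= 252

252


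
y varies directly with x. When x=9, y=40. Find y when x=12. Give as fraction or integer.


Direct proportion: y = kx
Find k: k = 40/9 = 40/9
Compute y at x=12: y = 40/9 * 12
y = 160/3

160/3


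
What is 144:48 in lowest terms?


Find GCD(144, 48)
GCD = 48
Divide both by 48: 144/48 = 3, 48/48 = 1
Simplified ratio = 3:1

3:1


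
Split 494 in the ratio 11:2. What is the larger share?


Total parts = 11 + 2 = 13
Value per part = 494 / 13 = 38
First share = 11 * 38 = 418
Second share = 2 * 38 = 76
Larger share = 418

418


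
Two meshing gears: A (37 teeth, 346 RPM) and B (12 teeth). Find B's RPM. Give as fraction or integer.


Gear ratio: teeth_A * RPM_A = teeth_B * RPM_B
37 * 346 = 12 * RPM_B
12802 = 12 * RPM_B
RPM_B = 12802 / 12
RPM_B = 6401/6

6401/6


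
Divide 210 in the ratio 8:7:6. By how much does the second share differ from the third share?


Total parts = 8 + 7 + 6 = 21
Value per part = 210 / 21 = 10
Shares: 8*10=80, 7*10=70, 6*10=60
Second share = 70, third share = 60
Difference = |70 - 60| = 10

10


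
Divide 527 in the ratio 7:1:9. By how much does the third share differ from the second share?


Total parts = 7 + 1 + 9 = 17
Value per part = 527 / 17 = 31
Shares: 7*31=217, 1*31=31, 9*31=279
Third share = 279, second share = 31
Difference = |279 - 31| = 248

248


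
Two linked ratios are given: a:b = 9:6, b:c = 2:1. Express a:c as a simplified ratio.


Given a:b = 9:6 and b:c = 2:1
Make b consistent. Multiply first ratio by 2: a:b = 18:12
Multiply second ratio by 6: b:c = 12:6
Now b = 12 in both, so a:b:c = 18:12:6
Therefore a:c = 18:6
Simplify by GCD: a:c = 3:1

3:1


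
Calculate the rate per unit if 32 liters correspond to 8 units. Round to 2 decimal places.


Total liters = 32
Number of units = 8
Unit rate = 32 / 8
= 4 liters per unit

4


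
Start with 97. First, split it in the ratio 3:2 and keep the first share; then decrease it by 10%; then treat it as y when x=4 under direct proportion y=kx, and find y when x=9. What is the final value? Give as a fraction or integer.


Start with 97.
Step 1: Split 3:2, first share = 97 * 3/5 = 291/5
Step 2: Decrease by 10%: 291/5 * 90/100 = 2619/50
Step 3: Direct prop: k = (2619/50)/4; new y = k*9 = 2619/50*9/4 = 23571/200
Final result = 23571/200

23571/200


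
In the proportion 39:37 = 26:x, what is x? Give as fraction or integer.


Setting up: 39/37 = 26/x
Cross multiply: 39 * x = 37 * 26
39x = 962
x = 962/39
x = 74/3

74/3


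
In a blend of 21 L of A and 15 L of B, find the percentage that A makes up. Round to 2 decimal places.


Volume of A = 21 L
Volume of B = 15 L
Total volume = 21 + 15 = 36 L
Percentage of A = (21/36) * 100
= 58.33%

58.33


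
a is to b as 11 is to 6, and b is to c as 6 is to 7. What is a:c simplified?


Given a:b = 11:6 and b:c = 6:7
Make b consistent. Multiply first ratio by 6: a:b = 66:36
Multiply second ratio by 6: b:c = 36:42
Now b = 36 in both, so a:b:c = 66:36:42
Therefore a:c = 66:42
Simplify by GCD: a:c = 11:7

11:7


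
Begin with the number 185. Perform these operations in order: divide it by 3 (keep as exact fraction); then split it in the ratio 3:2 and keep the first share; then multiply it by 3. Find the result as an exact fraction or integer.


Start with 185.
Step 1: Divide by 3: 185 / 3 = 185/3
Step 2: Split 3:2, first share = 185/3 * 3/5 = 37
Step 3: Multiply by 3: 37 * 3 = 111
Final result = 111

111


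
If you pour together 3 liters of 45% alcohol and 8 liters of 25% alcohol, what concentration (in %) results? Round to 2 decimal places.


Solute in mixture 1 = 45% of 3 L = 3*45/100 = 27/20 L
Solute in mixture 2 = 25% of 8 L = 8*25/100 = 2 L
Total solute = 27/20 + 2 = 67/20 L
Total volume = 3 + 8 = 11 L
Final concentration = 67/20/11 * 100 = 30.45%

30.45


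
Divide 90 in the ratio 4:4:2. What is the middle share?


Ratio = 4:4:2
Total parts = 4 + 4 + 2 = 10
Value per part = 90 / 10 = 9
First share = 4 * 9 = 36
Middle share = 4 * 9 = 36
Third share = 2 * 9 = 18

36


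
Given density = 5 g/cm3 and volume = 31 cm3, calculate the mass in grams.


Using mass = density * volume
Density = 5 g/cm3
Volume = 31 cm3
Mass = 5 * 31
= 155 g

155


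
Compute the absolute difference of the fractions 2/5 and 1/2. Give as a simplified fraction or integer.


Simplify: 2/5 = 2/5 and 1/2 = 1/2
Find common denominator: LCD = 10
Convert: 4/10 and 5/10
Difference = |4 - 5|/10 = 1/10
Simplified = 1/10

1/10


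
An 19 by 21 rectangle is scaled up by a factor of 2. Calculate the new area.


Original dimensions: 19 x 21
Enlargement factor = 2
New width = 19 * 2 = 38
New height = 21 * 2 = 42
New area = 38 * 42 = 1596

1596


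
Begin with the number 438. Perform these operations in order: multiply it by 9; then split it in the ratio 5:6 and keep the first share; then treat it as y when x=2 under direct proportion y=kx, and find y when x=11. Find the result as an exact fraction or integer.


Start with 438.
Step 1: Multiply by 9: 438 * 9 = 3942
Step 2: Split 5:6, first share = 3942 * 5/11 = 19710/11
Step 3: Direct prop: k = (19710/11)/2; new y = k*11 = 19710/11*11/2 = 9855
Final result = 9855

9855


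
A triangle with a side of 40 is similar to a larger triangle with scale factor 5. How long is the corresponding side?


Similar triangles have proportional sides
Scale factor = 5
Smaller side = 40
Corresponding larger side = 40 * 5
= 200

200


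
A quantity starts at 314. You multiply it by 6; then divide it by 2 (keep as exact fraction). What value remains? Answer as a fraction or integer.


Start with 314.
Step 1: Multiply by 6: 314 * 6 = 1884
Step 2: Divide by 2: 1884 / 2 = 942
Final result = 942

942


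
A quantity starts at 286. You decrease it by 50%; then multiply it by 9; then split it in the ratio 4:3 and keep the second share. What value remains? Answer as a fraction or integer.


Start with 286.
Step 1: Decrease by 50%: 286 * 50/100 = 143
Step 2: Multiply by 9: 143 * 9 = 1287
Step 3: Split 4:3, second share = 1287 * 3/7 = 3861/7
Final result = 3861/7

3861/7


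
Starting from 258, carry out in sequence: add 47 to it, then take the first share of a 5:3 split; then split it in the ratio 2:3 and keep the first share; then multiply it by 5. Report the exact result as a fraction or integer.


Start with 258.
Step 1: Add 47: 258+47=305; split 5:3 first = 305*5/8 = 1525/8
Step 2: Split 2:3, first share = 1525/8 * 2/5 = 305/4
Step 3: Multiply by 5: 305/4 * 5 = 1525/4
Final result = 1525/4

1525/4


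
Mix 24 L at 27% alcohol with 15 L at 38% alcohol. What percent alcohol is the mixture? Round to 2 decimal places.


Solute in mixture 1 = 27% of 24 L = 24*27/100 = 162/25 L
Solute in mixture 2 = 38% of 15 L = 15*38/100 = 57/10 L
Total solute = 162/25 + 57/10 = 609/50 L
Total volume = 24 + 15 = 39 L
Final concentration = 609/50/39 * 100 = 31.23%

31.23


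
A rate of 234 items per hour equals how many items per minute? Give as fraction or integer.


Converting from per hour to per minute
Rate = 234 items per hour
Divide by 60: 234/60
= 39/10 items per minute

39/10


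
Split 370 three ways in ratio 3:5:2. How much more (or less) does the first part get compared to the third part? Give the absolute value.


Total parts = 3 + 5 + 2 = 10
Value per part = 370 / 10 = 37
Shares: 3*37=111, 5*37=185, 2*37=74
First share = 111, third share = 74
Difference = |111 - 74| = 37

37


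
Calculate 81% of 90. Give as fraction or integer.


Compute 81% of 90
Convert percentage: 81% = 81/100
Multiply: 90 * 81/100
= 7290/100
= 729/10

729/10


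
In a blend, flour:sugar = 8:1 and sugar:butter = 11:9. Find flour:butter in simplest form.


Given a:b = 8:1 and b:c = 11:9
Make b consistent. Multiply first ratio by 11: a:b = 88:11
Multiply second ratio by 1: b:c = 11:9
Now b = 11 in both, so a:b:c = 88:11:9
Therefore a:c = 88:9
Simplify by GCD: a:c = 88:9

88:9


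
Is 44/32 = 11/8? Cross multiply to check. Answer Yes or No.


Cross multiply to check 44/32 = 11/8
Left cross product: 44 * 8 = 352
Right cross product: 32 * 11 = 352
352 = 352
Equal, so proportions match => Yes

Yes


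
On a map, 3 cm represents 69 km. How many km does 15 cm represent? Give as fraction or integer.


Map scale: 3 cm = 69 km
Measured distance on map = 15 cm
Set up proportion: 15 * 69 / 3
= 1035 / 3
= 345 km

345


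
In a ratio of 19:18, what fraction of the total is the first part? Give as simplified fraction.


Total parts = 19 + 18 = 37
First part fraction = 19/37
Simplify: 19/37 = 19/37

19/37


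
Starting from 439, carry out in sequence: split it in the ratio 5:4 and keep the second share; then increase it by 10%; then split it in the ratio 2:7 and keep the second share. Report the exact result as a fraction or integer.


Start with 439.
Step 1: Split 5:4, second share = 439 * 4/9 = 1756/9
Step 2: Increase by 10%: 1756/9 * 110/100 = 9658/45
Step 3: Split 2:7, second share = 9658/45 * 7/9 = 67606/405
Final result = 67606/405

67606/405


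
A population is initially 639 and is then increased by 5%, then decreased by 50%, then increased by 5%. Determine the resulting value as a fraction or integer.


Start: 639
Step 1: increase by 5% => multiply by 105/100
  639 * 105/100 = 13419/20
Step 2: decrease by 50% => multiply by 50/100
  13419/20 * 50/100 = 13419/40
Step 3: increase by 5% => multiply by 105/100
  13419/40 * 105/100 = 281799/800
Final value = 281799/800

281799/800


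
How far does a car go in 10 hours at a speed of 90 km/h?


Using distance = speed * time
Speed = 90 km/h
Time = 10 hours
Distance = 90 * 10
= 900 km

900


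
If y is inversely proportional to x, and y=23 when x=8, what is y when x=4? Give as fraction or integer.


Inverse proportion: y = k/x
Find k: k = 8 * 23 = 184
Compute y at x=4: y = 184/4
y = 46

46


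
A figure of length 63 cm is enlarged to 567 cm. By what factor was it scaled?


Original length = 63 cm
Scaled length = 567 cm
Scale factor = 567 / 63
= 9

9


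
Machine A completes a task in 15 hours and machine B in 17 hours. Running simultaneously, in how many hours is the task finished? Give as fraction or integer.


Rate of A = 1/15 job per hour
Rate of B = 1/17 job per hour
Combined rate = 1/15 + 1/17
Find common denominator: (17 + 15)/(15*17) = 32/255
Combined rate = 32/255 job per hour
Time together = 1 / (32/255) = 255/32 hours

255/32


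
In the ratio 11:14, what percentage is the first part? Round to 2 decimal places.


Total parts = 11 + 14 = 25
First part fraction = 11/25
Percentage = (11/25) * 100
= 0.44 * 100
= 44.00%

44.00


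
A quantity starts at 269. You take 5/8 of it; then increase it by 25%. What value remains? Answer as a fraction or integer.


Start with 269.
Step 1: Take 5/8: 269 * 5/8 = 1345/8
Step 2: Increase by 25%: 1345/8 * 125/100 = 6725/32
Final result = 6725/32

6725/32


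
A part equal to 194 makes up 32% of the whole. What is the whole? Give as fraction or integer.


Given: 194 is 32% of the whole
Set up: 194 = 32/100 * whole
whole = 194 * 100 / 32
whole = 19400 / 32
whole = 2425/4

2425/4


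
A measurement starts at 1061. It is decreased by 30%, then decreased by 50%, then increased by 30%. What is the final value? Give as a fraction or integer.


Start: 1061
Step 1: decrease by 30% => multiply by 70/100
  1061 * 70/100 = 7427/10
Step 2: decrease by 50% => multiply by 50/100
  7427/10 * 50/100 = 7427/20
Step 3: increase by 30% => multiply by 130/100
  7427/20 * 130/100 = 96551/200
Final value = 96551/200

96551/200


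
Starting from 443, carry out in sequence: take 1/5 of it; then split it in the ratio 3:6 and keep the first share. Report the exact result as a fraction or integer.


Start with 443.
Step 1: Take 1/5: 443 * 1/5 = 443/5
Step 2: Split 3:6, first share = 443/5 * 3/9 = 443/15
Final result = 443/15

443/15


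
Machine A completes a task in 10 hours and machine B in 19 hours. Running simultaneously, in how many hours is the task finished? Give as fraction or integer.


Rate of A = 1/10 job per hour
Rate of B = 1/19 job per hour
Combined rate = 1/10 + 1/19
Find common denominator: (19 + 10)/(10*19) = 29/190
Combined rate = 29/190 job per hour
Time together = 1 / (29/190) = 190/29 hours

190/29


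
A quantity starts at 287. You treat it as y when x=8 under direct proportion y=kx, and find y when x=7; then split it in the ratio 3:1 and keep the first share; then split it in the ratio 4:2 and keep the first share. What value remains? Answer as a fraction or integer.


Start with 287.
Step 1: Direct prop: k = (287)/8; new y = k*7 = 287*7/8 = 2009/8
Step 2: Split 3:1, first share = 2009/8 * 3/4 = 6027/32
Step 3: Split 4:2, first share = 6027/32 * 4/6 = 2009/16
Final result = 2009/16

2009/16


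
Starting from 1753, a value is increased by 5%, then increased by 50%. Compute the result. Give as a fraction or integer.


Start: 1753
Step 1: increase by 5% => multiply by 105/100
  1753 * 105/100 = 36813/20
Step 2: increase by 50% => multiply by 150/100
  36813/20 * 150/100 = 110439/40
Final value = 110439/40

110439/40


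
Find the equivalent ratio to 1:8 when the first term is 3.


Original ratio: 1:8
First term target: 3
Scale factor = 3 / 1 = 3
Multiply second term: 8 * 3 = 24
Equivalent ratio = 3:24

3:24


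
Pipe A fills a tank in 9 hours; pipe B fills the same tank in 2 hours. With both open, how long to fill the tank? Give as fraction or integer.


Rate of A = 1/9 job per hour
Rate of B = 1/2 job per hour
Combined rate = 1/9 + 1/2
Find common denominator: (2 + 9)/(9*2) = 11/18
Combined rate = 11/18 job per hour
Time together = 1 / (11/18) = 18/11 hours

18/11


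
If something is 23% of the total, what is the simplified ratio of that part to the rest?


Part = 23%, Remainder = 77%
Ratio = 23:77
GCD(23, 77) = 1
Simplify: 23:77 = 23:77

23:77


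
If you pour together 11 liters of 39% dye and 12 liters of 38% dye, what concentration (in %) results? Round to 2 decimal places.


Solute in mixture 1 = 39% of 11 L = 11*39/100 = 429/100 L
Solute in mixture 2 = 38% of 12 L = 12*38/100 = 114/25 L
Total solute = 429/100 + 114/25 = 177/20 L
Total volume = 11 + 12 = 23 L
Final concentration = 177/20/23 * 100 = 38.48%

38.48


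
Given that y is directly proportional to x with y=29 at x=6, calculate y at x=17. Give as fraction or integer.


Direct proportion: y = kx
Find k: k = 29/6 = 29/6
Compute y at x=17: y = 29/6 * 17
y = 493/6

493/6


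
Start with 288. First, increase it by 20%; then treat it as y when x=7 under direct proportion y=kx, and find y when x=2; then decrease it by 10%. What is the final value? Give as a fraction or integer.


Start with 288.
Step 1: Increase by 20%: 288 * 120/100 = 1728/5
Step 2: Direct prop: k = (1728/5)/7; new y = k*2 = 1728/5*2/7 = 3456/35
Step 3: Decrease by 10%: 3456/35 * 90/100 = 15552/175
Final result = 15552/175

15552/175


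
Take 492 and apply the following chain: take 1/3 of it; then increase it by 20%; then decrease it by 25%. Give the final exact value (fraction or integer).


Start with 492.
Step 1: Take 1/3: 492 * 1/3 = 164
Step 2: Increase by 20%: 164 * 120/100 = 984/5
Step 3: Decrease by 25%: 984/5 * 75/100 = 738/5
Final result = 738/5

738/5


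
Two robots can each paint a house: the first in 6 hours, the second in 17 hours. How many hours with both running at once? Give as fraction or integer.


Rate of A = 1/6 job per hour
Rate of B = 1/17 job per hour
Combined rate = 1/6 + 1/17
Find common denominator: (17 + 6)/(6*17) = 23/102
Combined rate = 23/102 job per hour
Time together = 1 / (23/102) = 102/23 hours

102/23


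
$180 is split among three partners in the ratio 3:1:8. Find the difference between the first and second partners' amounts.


Total parts = 3 + 1 + 8 = 12
Value per part = 180 / 12 = 15
Shares: 3*15=45, 1*15=15, 8*15=120
First share = 45, second share = 15
Difference = |45 - 15| = 30

30


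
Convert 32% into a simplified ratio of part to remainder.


Part = 32%, Remainder = 68%
Ratio = 32:68
GCD(32, 68) = 4
Simplify: 8:17 = 8:17

8:17


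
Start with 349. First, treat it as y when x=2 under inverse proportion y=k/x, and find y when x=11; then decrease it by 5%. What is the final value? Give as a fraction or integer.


Start with 349.
Step 1: Inverse prop: k = (349)*2; new y = k/11 = 349*2/11 = 698/11
Step 2: Decrease by 5%: 698/11 * 95/100 = 6631/110
Final result = 6631/110

6631/110


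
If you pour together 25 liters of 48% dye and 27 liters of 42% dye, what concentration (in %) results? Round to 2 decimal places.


Solute in mixture 1 = 48% of 25 L = 25*48/100 = 12 L
Solute in mixture 2 = 42% of 27 L = 27*42/100 = 567/50 L
Total solute = 12 + 567/50 = 1167/50 L
Total volume = 25 + 27 = 52 L
Final concentration = 1167/50/52 * 100 = 44.88%

44.88


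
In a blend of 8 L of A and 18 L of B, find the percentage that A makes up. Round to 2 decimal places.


Volume of A = 8 L
Volume of B = 18 L
Total volume = 8 + 18 = 26 L
Percentage of A = (8/26) * 100
= 30.77%

30.77


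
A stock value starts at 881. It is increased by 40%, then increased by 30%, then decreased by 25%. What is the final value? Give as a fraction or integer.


Start: 881
Step 1: increase by 40% => multiply by 140/100
  881 * 140/100 = 6167/5
Step 2: increase by 30% => multiply by 130/100
  6167/5 * 130/100 = 80171/50
Step 3: decrease by 25% => multiply by 75/100
  80171/50 * 75/100 = 240513/200
Final value = 240513/200

240513/200


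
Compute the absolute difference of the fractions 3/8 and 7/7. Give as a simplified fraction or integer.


Simplify: 3/8 = 3/8 and 7/7 = 1
Find common denominator: LCD = 8
Convert: 3/8 and 8/8
Difference = |3 - 8|/8 = 5/8
Simplified = 5/8

5/8


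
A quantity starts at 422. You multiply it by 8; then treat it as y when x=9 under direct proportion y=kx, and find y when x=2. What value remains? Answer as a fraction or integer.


Start with 422.
Step 1: Multiply by 8: 422 * 8 = 3376
Step 2: Direct prop: k = (3376)/9; new y = k*2 = 3376*2/9 = 6752/9
Final result = 6752/9

6752/9


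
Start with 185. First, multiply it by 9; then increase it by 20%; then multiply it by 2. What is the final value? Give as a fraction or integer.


Start with 185.
Step 1: Multiply by 9: 185 * 9 = 1665
Step 2: Increase by 20%: 1665 * 120/100 = 1998
Step 3: Multiply by 2: 1998 * 2 = 3996
Final result = 3996

3996


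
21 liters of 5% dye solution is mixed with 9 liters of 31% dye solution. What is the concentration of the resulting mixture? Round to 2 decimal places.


Solute in mixture 1 = 5% of 21 L = 21*5/100 = 21/20 L
Solute in mixture 2 = 31% of 9 L = 9*31/100 = 279/100 L
Total solute = 21/20 + 279/100 = 96/25 L
Total volume = 21 + 9 = 30 L
Final concentration = 96/25/30 * 100 = 12.80%

12.80


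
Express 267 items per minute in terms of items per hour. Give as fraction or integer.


Converting from per minute to per hour
Rate = 267 items per minute
Multiply by 60: 267 * 60
= 16020 items per hour

16020


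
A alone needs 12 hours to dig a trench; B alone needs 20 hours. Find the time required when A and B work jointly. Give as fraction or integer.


Rate of A = 1/12 job per hour
Rate of B = 1/20 job per hour
Combined rate = 1/12 + 1/20
Find common denominator: (20 + 12)/(12*20) = 32/240
Combined rate = 2/15 job per hour
Time together = 1 / (2/15) = 15/2 hours

15/2


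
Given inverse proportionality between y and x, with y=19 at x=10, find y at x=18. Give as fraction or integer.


Inverse proportion: y = k/x
Find k: k = 10 * 19 = 190
Compute y at x=18: y = 190/18
y = 95/9

95/9


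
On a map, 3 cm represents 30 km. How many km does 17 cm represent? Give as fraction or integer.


Map scale: 3 cm = 30 km
Measured distance on map = 17 cm
Set up proportion: 17 * 30 / 3
= 510 / 3
= 170 km

170


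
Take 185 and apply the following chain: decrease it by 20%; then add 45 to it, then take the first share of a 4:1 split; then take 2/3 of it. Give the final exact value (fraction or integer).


Start with 185.
Step 1: Decrease by 20%: 185 * 80/100 = 148
Step 2: Add 45: 148+45=193; split 4:1 first = 193*4/5 = 772/5
Step 3: Take 2/3: 772/5 * 2/3 = 1544/15
Final result = 1544/15

1544/15


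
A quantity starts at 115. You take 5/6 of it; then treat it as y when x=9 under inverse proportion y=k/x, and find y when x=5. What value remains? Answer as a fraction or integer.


Start with 115.
Step 1: Take 5/6: 115 * 5/6 = 575/6
Step 2: Inverse prop: k = (575/6)*9; new y = k/5 = 575/6*9/5 = 345/2
Final result = 345/2

345/2


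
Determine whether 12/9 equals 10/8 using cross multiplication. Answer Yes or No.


Cross multiply to check 12/9 = 10/8
Left cross product: 12 * 8 = 96
Right cross product: 9 * 10 = 90
96 != 90
Not equal, so proportions differ => No

No


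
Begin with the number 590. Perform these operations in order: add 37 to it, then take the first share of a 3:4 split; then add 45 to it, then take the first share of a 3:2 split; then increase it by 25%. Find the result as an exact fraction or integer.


Start with 590.
Step 1: Add 37: 590+37=627; split 3:4 first = 627*3/7 = 1881/7
Step 2: Add 45: 1881/7+45=2196/7; split 3:2 first = 2196/7*3/5 = 6588/35
Step 3: Increase by 25%: 6588/35 * 125/100 = 1647/7
Final result = 1647/7

1647/7


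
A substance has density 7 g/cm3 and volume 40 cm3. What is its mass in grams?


Using mass = density * volume
Density = 7 g/cm3
Volume = 40 cm3
Mass = 7 * 40
= 280 g

280


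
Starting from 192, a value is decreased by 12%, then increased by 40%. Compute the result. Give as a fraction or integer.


Start: 192
Step 1: decrease by 12% => multiply by 88/100
  192 * 88/100 = 4224/25
Step 2: increase by 40% => multiply by 140/100
  4224/25 * 140/100 = 29568/125
Final value = 29568/125

29568/125


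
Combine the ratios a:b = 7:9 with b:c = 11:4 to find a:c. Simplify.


Given a:b = 7:9 and b:c = 11:4
Make b consistent. Multiply first ratio by 11: a:b = 77:99
Multiply second ratio by 9: b:c = 99:36
Now b = 99 in both, so a:b:c = 77:99:36
Therefore a:c = 77:36
Simplify by GCD: a:c = 77:36

77:36


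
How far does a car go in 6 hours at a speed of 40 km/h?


Using distance = speed * time
Speed = 40 km/h
Time = 6 hours
Distance = 40 * 6
= 240 km

240


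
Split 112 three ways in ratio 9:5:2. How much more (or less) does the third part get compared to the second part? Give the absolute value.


Total parts = 9 + 5 + 2 = 16
Value per part = 112 / 16 = 7
Shares: 9*7=63, 5*7=35, 2*7=14
Third share = 14, second share = 35
Difference = |14 - 35| = 21

21


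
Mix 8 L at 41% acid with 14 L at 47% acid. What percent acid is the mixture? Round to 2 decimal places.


Solute in mixture 1 = 41% of 8 L = 8*41/100 = 82/25 L
Solute in mixture 2 = 47% of 14 L = 14*47/100 = 329/50 L
Total solute = 82/25 + 329/50 = 493/50 L
Total volume = 8 + 14 = 22 L
Final concentration = 493/50/22 * 100 = 44.82%

44.82


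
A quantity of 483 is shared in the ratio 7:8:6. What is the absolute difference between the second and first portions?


Total parts = 7 + 8 + 6 = 21
Value per part = 483 / 21 = 23
Shares: 7*23=161, 8*23=184, 6*23=138
Second share = 184, first share = 161
Difference = |184 - 161| = 23

23


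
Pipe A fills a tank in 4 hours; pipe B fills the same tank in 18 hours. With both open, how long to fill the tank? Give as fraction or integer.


Rate of A = 1/4 job per hour
Rate of B = 1/18 job per hour
Combined rate = 1/4 + 1/18
Find common denominator: (18 + 4)/(4*18) = 22/72
Combined rate = 11/36 job per hour
Time together = 1 / (11/36) = 36/11 hours

36/11


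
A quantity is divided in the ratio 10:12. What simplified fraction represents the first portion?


Total parts = 10 + 12 = 22
First part fraction = 10/22
Simplify: 10/22 = 5/11

5/11


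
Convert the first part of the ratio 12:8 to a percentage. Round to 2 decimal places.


Total parts = 12 + 8 = 20
First part fraction = 12/20
Percentage = (12/20) * 100
= 0.6 * 100
= 60.00%

60.00


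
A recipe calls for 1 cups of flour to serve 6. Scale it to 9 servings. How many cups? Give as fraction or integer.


Original: 1 cups for 6 servings
Target servings = 9
Scaling factor = 9/6
New amount = 1 * 9/6
= 9/6
= 3/2 cups

3/2


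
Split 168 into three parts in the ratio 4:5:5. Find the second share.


Ratio = 4:5:5
Total parts = 4 + 5 + 5 = 14
Value per part = 168 / 14 = 12
First share = 4 * 12 = 48
Middle share = 5 * 12 = 60
Third share = 5 * 12 = 60

60


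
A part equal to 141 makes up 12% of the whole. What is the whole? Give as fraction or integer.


Given: 141 is 12% of the whole
Set up: 141 = 12/100 * whole
whole = 141 * 100 / 12
whole = 14100 / 12
whole = 1175

1175


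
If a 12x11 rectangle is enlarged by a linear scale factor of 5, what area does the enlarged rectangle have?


Original dimensions: 12 x 11
Enlargement factor = 5
New width = 12 * 5 = 60
New height = 11 * 5 = 55
New area = 60 * 55 = 3300

3300


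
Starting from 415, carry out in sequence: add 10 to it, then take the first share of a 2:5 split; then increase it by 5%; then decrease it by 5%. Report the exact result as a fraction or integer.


Start with 415.
Step 1: Add 10: 415+10=425; split 2:5 first = 425*2/7 = 850/7
Step 2: Increase by 5%: 850/7 * 105/100 = 255/2
Step 3: Decrease by 5%: 255/2 * 95/100 = 969/8
Final result = 969/8

969/8


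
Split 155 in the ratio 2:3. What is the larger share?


Total parts = 2 + 3 = 5
Value per part = 155 / 5 = 31
First share = 2 * 31 = 62
Second share = 3 * 31 = 93
Larger share = 93

93


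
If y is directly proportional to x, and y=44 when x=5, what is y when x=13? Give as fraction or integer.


Direct proportion: y = kx
Find k: k = 44/5 = 44/5
Compute y at x=13: y = 44/5 * 13
y = 572/5

572/5


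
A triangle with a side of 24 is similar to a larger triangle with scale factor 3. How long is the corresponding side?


Similar triangles have proportional sides
Scale factor = 3
Smaller side = 24
Corresponding larger side = 24 * 3
= 72

72


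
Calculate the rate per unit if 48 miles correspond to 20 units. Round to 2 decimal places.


Total miles = 48
Number of units = 20
Unit rate = 48 / 20
= 2.40 miles per unit

2.40


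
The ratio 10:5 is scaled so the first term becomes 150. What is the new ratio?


Original ratio: 10:5
First term target: 150
Scale factor = 150 / 10 = 15
Multiply second term: 5 * 15 = 75
Equivalent ratio = 150:75

150:75


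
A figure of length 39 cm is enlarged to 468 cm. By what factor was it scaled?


Original length = 39 cm
Scaled length = 468 cm
Scale factor = 468 / 39
= 12

12


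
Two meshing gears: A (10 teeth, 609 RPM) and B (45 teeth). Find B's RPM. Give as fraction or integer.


Gear ratio: teeth_A * RPM_A = teeth_B * RPM_B
10 * 609 = 45 * RPM_B
6090 = 45 * RPM_B
RPM_B = 6090 / 45
RPM_B = 406/3

406/3


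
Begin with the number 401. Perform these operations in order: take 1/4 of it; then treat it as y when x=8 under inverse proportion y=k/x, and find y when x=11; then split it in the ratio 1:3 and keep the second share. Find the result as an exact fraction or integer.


Start with 401.
Step 1: Take 1/4: 401 * 1/4 = 401/4
Step 2: Inverse prop: k = (401/4)*8; new y = k/11 = 401/4*8/11 = 802/11
Step 3: Split 1:3, second share = 802/11 * 3/4 = 1203/22
Final result = 1203/22

1203/22


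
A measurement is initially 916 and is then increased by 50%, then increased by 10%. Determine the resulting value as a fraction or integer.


Start: 916
Step 1: increase by 50% => multiply by 150/100
  916 * 150/100 = 1374
Step 2: increase by 10% => multiply by 110/100
  1374 * 110/100 = 7557/5
Final value = 7557/5

7557/5


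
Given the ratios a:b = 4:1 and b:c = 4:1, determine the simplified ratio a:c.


Given a:b = 4:1 and b:c = 4:1
Make b consistent. Multiply first ratio by 4: a:b = 16:4
Multiply second ratio by 1: b:c = 4:1
Now b = 4 in both, so a:b:c = 16:4:1
Therefore a:c = 16:1
Simplify by GCD: a:c = 16:1

16:1


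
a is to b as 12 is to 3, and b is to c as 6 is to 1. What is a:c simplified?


Given a:b = 12:3 and b:c = 6:1
Make b consistent. Multiply first ratio by 6: a:b = 72:18
Multiply second ratio by 3: b:c = 18:3
Now b = 18 in both, so a:b:c = 72:18:3
Therefore a:c = 72:3
Simplify by GCD: a:c = 24:1

24:1


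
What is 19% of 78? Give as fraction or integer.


Compute 19% of 78
Convert percentage: 19% = 19/100
Multiply: 78 * 19/100
= 1482/100
= 741/50

741/50


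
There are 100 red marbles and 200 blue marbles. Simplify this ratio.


Find GCD(100, 200)
GCD = 100
Divide both by 100: 100/100 = 1, 200/100 = 2
Simplified ratio = 1:2

1:2


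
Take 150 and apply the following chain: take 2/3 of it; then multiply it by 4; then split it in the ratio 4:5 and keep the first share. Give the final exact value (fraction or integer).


Start with 150.
Step 1: Take 2/3: 150 * 2/3 = 100
Step 2: Multiply by 4: 100 * 4 = 400
Step 3: Split 4:5, first share = 400 * 4/9 = 1600/9
Final result = 1600/9

1600/9


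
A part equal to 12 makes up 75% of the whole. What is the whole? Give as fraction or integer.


Given: 12 is 75% of the whole
Set up: 12 = 75/100 * whole
whole = 12 * 100 / 75
whole = 1200 / 75
whole = 16

16


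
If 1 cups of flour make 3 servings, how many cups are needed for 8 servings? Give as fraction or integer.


Original: 1 cups for 3 servings
Target servings = 8
Scaling factor = 8/3
New amount = 1 * 8/3
= 8/3
= 8/3 cups

8/3


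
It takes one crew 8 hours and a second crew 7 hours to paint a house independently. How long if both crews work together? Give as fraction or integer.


Rate of A = 1/8 job per hour
Rate of B = 1/7 job per hour
Combined rate = 1/8 + 1/7
Find common denominator: (7 + 8)/(8*7) = 15/56
Combined rate = 15/56 job per hour
Time together = 1 / (15/56) = 56/15 hours

56/15


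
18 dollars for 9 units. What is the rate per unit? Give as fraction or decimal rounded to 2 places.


Total dollars = 18
Number of units = 9
Unit rate = 18 / 9
= 2 dollars per unit

2


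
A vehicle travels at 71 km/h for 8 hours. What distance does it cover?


Using distance = speed * time
Speed = 71 km/h
Time = 8 hours
Distance = 71 * 8
= 568 km

568


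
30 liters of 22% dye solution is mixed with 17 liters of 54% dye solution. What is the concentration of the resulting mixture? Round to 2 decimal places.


Solute in mixture 1 = 22% of 30 L = 30*22/100 = 33/5 L
Solute in mixture 2 = 54% of 17 L = 17*54/100 = 459/50 L
Total solute = 33/5 + 459/50 = 789/50 L
Total volume = 30 + 17 = 47 L
Final concentration = 789/50/47 * 100 = 33.57%

33.57


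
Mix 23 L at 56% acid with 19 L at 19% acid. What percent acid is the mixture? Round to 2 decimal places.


Solute in mixture 1 = 56% of 23 L = 23*56/100 = 322/25 L
Solute in mixture 2 = 19% of 19 L = 19*19/100 = 361/100 L
Total solute = 322/25 + 361/100 = 1649/100 L
Total volume = 23 + 19 = 42 L
Final concentration = 1649/100/42 * 100 = 39.26%

39.26


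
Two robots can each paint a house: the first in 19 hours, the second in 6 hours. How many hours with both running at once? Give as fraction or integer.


Rate of A = 1/19 job per hour
Rate of B = 1/6 job per hour
Combined rate = 1/19 + 1/6
Find common denominator: (6 + 19)/(19*6) = 25/114
Combined rate = 25/114 job per hour
Time together = 1 / (25/114) = 114/25 hours

114/25


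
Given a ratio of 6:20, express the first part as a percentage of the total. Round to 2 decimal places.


Total parts = 6 + 20 = 26
First part fraction = 6/26
Percentage = (6/26) * 100
= 0.230769 * 100
= 23.08%

23.08


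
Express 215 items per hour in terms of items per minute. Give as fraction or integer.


Converting from per hour to per minute
Rate = 215 items per hour
Divide by 60: 215/60
= 43/12 items per minute

43/12


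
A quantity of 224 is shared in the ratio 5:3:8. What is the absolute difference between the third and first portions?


Total parts = 5 + 3 + 8 = 16
Value per part = 224 / 16 = 14
Shares: 5*14=70, 3*14=42, 8*14=112
Third share = 112, first share = 70
Difference = |112 - 70| = 42

42


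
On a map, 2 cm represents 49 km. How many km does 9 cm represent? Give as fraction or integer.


Map scale: 2 cm = 49 km
Measured distance on map = 9 cm
Set up proportion: 9 * 49 / 2
= 441 / 2
= 441/2 km

441/2


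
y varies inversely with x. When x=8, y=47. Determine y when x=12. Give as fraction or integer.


Inverse proportion: y = k/x
Find k: k = 8 * 47 = 376
Compute y at x=12: y = 376/12
y = 94/3

94/3


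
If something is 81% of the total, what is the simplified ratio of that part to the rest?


Part = 81%, Remainder = 19%
Ratio = 81:19
GCD(81, 19) = 1
Simplify: 81:19 = 81:19

81:19


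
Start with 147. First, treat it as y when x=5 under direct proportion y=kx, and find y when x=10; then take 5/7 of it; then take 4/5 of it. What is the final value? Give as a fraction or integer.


Start with 147.
Step 1: Direct prop: k = (147)/5; new y = k*10 = 147*10/5 = 294
Step 2: Take 5/7: 294 * 5/7 = 210
Step 3: Take 4/5: 210 * 4/5 = 168
Final result = 168

168


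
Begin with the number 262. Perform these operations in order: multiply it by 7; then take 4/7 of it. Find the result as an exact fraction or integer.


Start with 262.
Step 1: Multiply by 7: 262 * 7 = 1834
Step 2: Take 4/7: 1834 * 4/7 = 1048
Final result = 1048

1048


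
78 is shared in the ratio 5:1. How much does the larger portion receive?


Total parts = 5 + 1 = 6
Value per part = 78 / 6 = 13
First share = 5 * 13 = 65
Second share = 1 * 13 = 13
Larger share = 65

65


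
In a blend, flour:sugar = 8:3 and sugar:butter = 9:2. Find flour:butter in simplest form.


Given a:b = 8:3 and b:c = 9:2
Make b consistent. Multiply first ratio by 9: a:b = 72:27
Multiply second ratio by 3: b:c = 27:6
Now b = 27 in both, so a:b:c = 72:27:6
Therefore a:c = 72:6
Simplify by GCD: a:c = 12:1

12:1


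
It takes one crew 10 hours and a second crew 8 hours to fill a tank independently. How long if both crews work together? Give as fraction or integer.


Rate of A = 1/10 job per hour
Rate of B = 1/8 job per hour
Combined rate = 1/10 + 1/8
Find common denominator: (8 + 10)/(10*8) = 18/80
Combined rate = 9/40 job per hour
Time together = 1 / (9/40) = 40/9 hours

40/9


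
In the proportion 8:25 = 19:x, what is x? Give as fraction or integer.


Setting up: 8/25 = 19/x
Cross multiply: 8 * x = 25 * 19
8x = 475
x = 475/8
x = 475/8

475/8


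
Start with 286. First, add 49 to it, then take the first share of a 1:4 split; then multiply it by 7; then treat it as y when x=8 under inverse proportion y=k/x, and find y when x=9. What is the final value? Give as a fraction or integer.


Start with 286.
Step 1: Add 49: 286+49=335; split 1:4 first = 335*1/5 = 67
Step 2: Multiply by 7: 67 * 7 = 469
Step 3: Inverse prop: k = (469)*8; new y = k/9 = 469*8/9 = 3752/9
Final result = 3752/9

3752/9


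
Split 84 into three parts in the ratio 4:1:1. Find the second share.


Ratio = 4:1:1
Total parts = 4 + 1 + 1 = 6
Value per part = 84 / 6 = 14
First share = 4 * 14 = 56
Middle share = 1 * 14 = 14
Third share = 1 * 14 = 14

14


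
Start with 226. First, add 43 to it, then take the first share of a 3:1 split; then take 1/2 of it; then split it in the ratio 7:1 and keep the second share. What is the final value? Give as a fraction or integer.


Start with 226.
Step 1: Add 43: 226+43=269; split 3:1 first = 269*3/4 = 807/4
Step 2: Take 1/2: 807/4 * 1/2 = 807/8
Step 3: Split 7:1, second share = 807/8 * 1/8 = 807/64
Final result = 807/64

807/64


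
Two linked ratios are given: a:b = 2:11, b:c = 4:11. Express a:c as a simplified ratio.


Given a:b = 2:11 and b:c = 4:11
Make b consistent. Multiply first ratio by 4: a:b = 8:44
Multiply second ratio by 11: b:c = 44:121
Now b = 44 in both, so a:b:c = 8:44:121
Therefore a:c = 8:121
Simplify by GCD: a:c = 8:121

8:121


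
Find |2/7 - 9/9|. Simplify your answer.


Simplify: 2/7 = 2/7 and 9/9 = 1
Find common denominator: LCD = 7
Convert: 2/7 and 7/7
Difference = |2 - 7|/7 = 5/7
Simplified = 5/7

5/7


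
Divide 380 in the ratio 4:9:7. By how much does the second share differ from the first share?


Total parts = 4 + 9 + 7 = 20
Value per part = 380 / 20 = 19
Shares: 4*19=76, 9*19=171, 7*19=133
Second share = 171, first share = 76
Difference = |171 - 76| = 95

95


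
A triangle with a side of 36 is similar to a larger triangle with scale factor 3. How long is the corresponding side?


Similar triangles have proportional sides
Scale factor = 3
Smaller side = 36
Corresponding larger side = 36 * 3
= 108

108


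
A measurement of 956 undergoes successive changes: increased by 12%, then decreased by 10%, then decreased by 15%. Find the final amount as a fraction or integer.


Start: 956
Step 1: increase by 12% => multiply by 112/100
  956 * 112/100 = 26768/25
Step 2: decrease by 10% => multiply by 90/100
  26768/25 * 90/100 = 120456/125
Step 3: decrease by 15% => multiply by 85/100
  120456/125 * 85/100 = 511938/625
Final value = 511938/625

511938/625
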